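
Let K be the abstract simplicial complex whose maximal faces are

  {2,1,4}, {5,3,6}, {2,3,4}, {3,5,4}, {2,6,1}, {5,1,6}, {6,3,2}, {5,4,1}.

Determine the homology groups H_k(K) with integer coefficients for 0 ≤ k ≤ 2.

H_0 ≅ Z,  H_1 = 0,  H_2 ≅ Z.

Take the total order 1 < 2 < 3 < 4 < 5 < 6 on the vertex set. Then K (dimension 2) consists of the simplices:

  0-simplices (6): [1], [2], [3], [4], [5], [6]
  1-simplices (12): [1,2], [1,4], [1,5], [1,6], [2,3], [2,4], [2,6], [3,4], [3,5], [3,6], [4,5], [5,6]
  2-simplices (8): [1,2,4], [1,2,6], [1,4,5], [1,5,6], [2,3,4], [2,3,6], [3,4,5], [3,5,6]

so the chain groups are C_0 ≅ Z^6, C_1 ≅ Z^12, C_2 ≅ Z^8.

∂_1: C_1 → C_0 maps an edge to its endpoints' difference, ∂[p,q] = q − p. For instance
  ∂[4,5] = [5] − [4].
This gives a 6×12 integer matrix of rank 5; reducing to Smith normal form yields diagonal entries (1,1,1,1,1).

Boundary ∂_2: C_2 → C_1 sends each 2-simplex [p,q,r] to [q,r] − [p,r] + [p,q]. For instance
  ∂[3,4,5] = [4,5] − [3,5] + [3,4],
  ∂[3,5,6] = [5,6] − [3,6] + [3,5].
This gives a 12×8 integer matrix of rank 7; reducing to Smith normal form yields diagonal entries (1,1,1,1,1,1,1).

Now H_k = ker ∂_k / im ∂_{k+1}, so:

  H_0: rank C_0 − rank ∂_1 = 6 − 5 = 1, and the invariant factors of ∂_1 are all 1, so H_0 = Z.
  H_1: rank ker ∂_1 − rank ∂_2 = (12 − 5) − 7 = 0, and the invariant factors of ∂_2 are all 1, so H_1 = 0.
  H_2: rank ker ∂_2 − rank ∂_3 = (8 − 7) − 0 = 1, and there is no ∂_3, so H_2 = Z.

As a check, the Euler characteristic is 6 − 12 + 8 = 2, which agrees with 1 − 0 + 1 = 2.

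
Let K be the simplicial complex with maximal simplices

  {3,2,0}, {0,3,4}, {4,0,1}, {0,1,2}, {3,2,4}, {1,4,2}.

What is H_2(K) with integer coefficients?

H_2 ≅ Z.

K has 5 vertices, 9 edges, 6 triangles.
rank ∂_2 = 5, rank ∂_3 = 0 ⇒ b_2 = 6 − 5 − 0 = 1. So H_2 = Z.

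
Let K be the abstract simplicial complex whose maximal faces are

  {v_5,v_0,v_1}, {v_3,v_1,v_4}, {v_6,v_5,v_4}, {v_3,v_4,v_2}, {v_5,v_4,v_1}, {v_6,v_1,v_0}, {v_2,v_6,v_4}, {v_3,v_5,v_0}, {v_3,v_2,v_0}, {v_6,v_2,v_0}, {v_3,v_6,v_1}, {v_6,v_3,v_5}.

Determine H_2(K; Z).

H_2 = 0.

Order the vertices as v_0 < v_1 < v_2 < v_3 < v_4 < v_5 < v_6. Listing each simplex with vertices in this order, K has dimension 2 with simplices:

  0-simplices (7): [v_0], [v_1], [v_2], [v_3], [v_4], [v_5], [v_6]
  1-simplices (18): (18 of them)
  2-simplices (12): (12 of them)

giving chain groups C_0 ≅ Z^7, C_1 ≅ Z^18, C_2 ≅ Z^12.

The boundary map ∂_1: C_1 → C_0 maps an edge to its endpoints' difference, ∂[p,q] = q − p.
The 7×18 boundary matrix has rank 6 and Smith normal form diag(1,1,1,1,1,1).

The boundary map ∂_2: C_2 → C_1 acts by ∂[p,q,r] = [q,r] − [p,r] + [p,q]. For instance
  ∂[v_0,v_1,v_5] = [v_1,v_5] − [v_0,v_5] + [v_0,v_1],
  ∂[v_3,v_5,v_6] = [v_5,v_6] − [v_3,v_6] + [v_3,v_5].
The resulting 18×12 matrix has rank 12, and its Smith normal form has invariant factors (1,1,1,1,1,1,1,1,1,1,1,2).

From H_k ≅ ker(∂_k) / im(∂_{k+1}) we obtain:

  H_2: rank ker ∂_2 − rank ∂_3 = (12 − 12) − 0 = 0, and there is no ∂_3, so H_2 ≅ 0.

(K is a triangulation of the real projective plane RP^2.)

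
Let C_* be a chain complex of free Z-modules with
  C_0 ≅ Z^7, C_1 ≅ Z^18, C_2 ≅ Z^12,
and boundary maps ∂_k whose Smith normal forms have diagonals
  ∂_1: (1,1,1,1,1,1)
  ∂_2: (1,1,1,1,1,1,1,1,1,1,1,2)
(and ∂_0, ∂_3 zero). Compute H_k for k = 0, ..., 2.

H_0 ≅ Z,  H_1 ≅ Z_2,  H_2 = 0.

H_0: b_0 = 7 − 0 − 6 = 1; torsion from ∂_1 factors > 1: none. So H_0 ≅ Z.
H_1: b_1 = 18 − 6 − 12 = 0; torsion from ∂_2 factors > 1: [2]. So H_1 ≅ Z_2.
H_2: b_2 = 12 − 12 − 0 = 0; torsion from ∂_3 factors > 1: none. So H_2 ≅ 0.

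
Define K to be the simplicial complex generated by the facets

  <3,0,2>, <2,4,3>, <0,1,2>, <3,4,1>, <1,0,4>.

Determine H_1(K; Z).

Take the total order 0 < 1 < 2 < 3 < 4 on the vertex set. Then K (dimension 2) consists of the simplices:

  0-simplices (5): [0], [1], [2], [3], [4]
  1-simplices (10): [0,1], [0,2], [0,3], [0,4], [1,2], [1,3], [1,4], [2,3], [2,4], [3,4]
  2-simplices (5): [0,1,2], [0,1,4], [0,2,3], [1,3,4], [2,3,4]

so the chain groups are C_0 ≅ Z^5, C_1 ≅ Z^10, C_2 ≅ Z^5.

Boundary ∂_1: C_1 → C_0 sends each edge [p,q] (with p < q) to q − p. For instance
  ∂[0,3] = [3] − [0].
This gives a 5×10 integer matrix of rank 4; reducing to Smith normal form yields diagonal entries (1,1,1,1).

The boundary map ∂_2: C_2 → C_1 maps a triangle to the signed sum of its edges. For instance
  ∂[1,3,4] = [3,4] − [1,4] + [1,3],
  ∂[0,2,3] = [2,3] − [0,3] + [0,2].
The resulting 10×5 matrix has rank 5, and its Smith normal form has invariant factors (1,1,1,1,1).

Now H_k = ker ∂_k / im ∂_{k+1}, so:

  H_1: rank ker ∂_1 − rank ∂_2 = (10 − 4) − 5 = 1, and the invariant factors of ∂_2 are all 1, so H_1 ≅ Z.

(K is a triangulation of the Möbius band.)

H_1 = Z.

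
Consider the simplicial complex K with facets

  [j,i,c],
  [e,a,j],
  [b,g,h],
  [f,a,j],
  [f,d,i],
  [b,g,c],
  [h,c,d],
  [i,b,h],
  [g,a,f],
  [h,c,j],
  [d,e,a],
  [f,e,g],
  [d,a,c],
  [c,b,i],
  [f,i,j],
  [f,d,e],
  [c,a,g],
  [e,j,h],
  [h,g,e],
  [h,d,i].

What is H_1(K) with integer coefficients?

Take the total order a < b < c < d < e < f < g < h < i < j on the vertex set. Then K (dimension 2) consists of the simplices:

  0-simplices (10): a, b, c, d, e, f, g, h, i, j
  1-simplices (30): ac, ad, ae, af, ag, aj, bc, bg, bh, bi, cd, cg, ch, ci, cj, de, df, dh, di, ef, eg, eh, ej, fg, fi, fj, gh, hi, hj, ij
  2-simplices (20): acd, acg, ade, aej, afg, afj, bcg, bci, bgh, bhi, cdh, chj, cij, def, dfi, dhi, efg, egh, ehj, fij

Hence C_0 ≅ Z^10, C_1 ≅ Z^30, C_2 ≅ Z^20.

∂_1: C_1 → C_0 sends each edge [p,q] (with p < q) to q − p. For instance
  ∂fg = g − f.
The 10×30 boundary matrix has rank 9 and Smith normal form diag(1,1,1,1,1,1,1,1,1).

The boundary map ∂_2: C_2 → C_1 sends each 2-simplex [p,q,r] to [q,r] − [p,r] + [p,q]. For instance
  ∂egh = gh − eh + eg,
  ∂bcg = cg − bg + bc.
This gives a 30×20 integer matrix of rank 20; reducing to Smith normal form yields diagonal entries (1,1,1,1,1,1,1,1,1,1,1,1,1,1,1,1,1,1,1,2).

Reading off H_k = ker ∂_k / im ∂_{k+1}:

  H_1: rank ker ∂_1 − rank ∂_2 = (30 − 9) − 20 = 1, and ∂_2 has invariant factor 2 > 1, so H_1 = Z ⊕ Z_2.

(K is a triangulation of the Klein bottle.)

H_1 ≅ Z ⊕ Z_2.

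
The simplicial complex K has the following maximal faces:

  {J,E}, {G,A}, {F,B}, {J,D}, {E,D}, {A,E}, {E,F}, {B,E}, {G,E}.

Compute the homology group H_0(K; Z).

H_0 ≅ Z.

Take the total order A < B < D < E < F < G < J on the vertex set. Then K (dimension 1) consists of the simplices:

  0-simplices (7): A, B, D, E, F, G, J
  1-simplices (9): AE, AG, BE, BF, DE, DJ, EF, EG, EJ

so the chain groups are C_0 ≅ Z^7, C_1 ≅ Z^9.

Boundary ∂_1: C_1 → C_0 is given by ∂[p,q] = [q] − [p].
As a 7×9 matrix over Z this has rank 6, with invariant factors (1,1,1,1,1,1).

Now H_k = ker ∂_k / im ∂_{k+1}, so:

  H_0: rank C_0 − rank ∂_1 = 7 − 6 = 1, and the invariant factors of ∂_1 are all 1, so H_0 = Z.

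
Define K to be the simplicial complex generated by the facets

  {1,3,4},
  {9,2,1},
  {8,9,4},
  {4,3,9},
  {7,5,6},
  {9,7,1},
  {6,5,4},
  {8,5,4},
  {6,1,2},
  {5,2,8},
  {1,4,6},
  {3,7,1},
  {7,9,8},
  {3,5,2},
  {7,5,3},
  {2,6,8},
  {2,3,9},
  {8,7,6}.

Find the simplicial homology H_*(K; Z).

Order the vertices as 1 < 2 < 3 < 4 < 5 < 6 < 7 < 8 < 9. Listing each simplex with vertices in this order, K has dimension 2 with simplices:

  0-simplices (9): [1], [2], [3], [4], [5], [6], [7], [8], [9]
  1-simplices (27): (27 of them)
  2-simplices (18): [1,2,6], [1,2,9], [1,3,4], [1,3,7], [1,4,6], [1,7,9], [2,3,5], [2,3,9], [2,5,8], [2,6,8], [3,4,9], [3,5,7], [4,5,6], [4,5,8], [4,8,9], [5,6,7], [6,7,8], [7,8,9]

so the chain groups are C_0 ≅ Z^9, C_1 ≅ Z^27, C_2 ≅ Z^18.

The boundary map ∂_1: C_1 → C_0 sends each edge [p,q] (with p < q) to q − p.
The resulting 9×27 matrix has rank 8, and its Smith normal form has invariant factors (1,1,1,1,1,1,1,1).

Boundary ∂_2: C_2 → C_1 maps a triangle to the signed sum of its edges. For instance
  ∂[2,6,8] = [6,8] − [2,8] + [2,6],
  ∂[7,8,9] = [8,9] − [7,9] + [7,8].
The 27×18 boundary matrix has rank 18 and Smith normal form diag(1,1,1,1,1,1,1,1,1,1,1,1,1,1,1,1,1,2).

From H_k ≅ ker(∂_k) / im(∂_{k+1}) we obtain:

  H_0: rank C_0 − rank ∂_1 = 9 − 8 = 1, and the invariant factors of ∂_1 are all 1, so H_0 = Z.
  H_1: rank ker ∂_1 − rank ∂_2 = (27 − 8) − 18 = 1, and ∂_2 has invariant factor 2 > 1, so H_1 = Z ⊕ Z/2Z.
  H_2: rank ker ∂_2 − rank ∂_3 = (18 − 18) − 0 = 0, and there is no ∂_3, so H_2 = 0.

H_0 = Z,  H_1 = Z ⊕ Z/2Z,  H_2 = 0.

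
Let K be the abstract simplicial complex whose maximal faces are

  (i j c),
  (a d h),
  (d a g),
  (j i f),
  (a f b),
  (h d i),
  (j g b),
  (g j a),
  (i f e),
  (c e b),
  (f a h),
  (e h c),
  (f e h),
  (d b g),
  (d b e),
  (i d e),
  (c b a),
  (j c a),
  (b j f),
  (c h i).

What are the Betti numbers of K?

K has 10 vertices, 30 edges, 20 triangles.
rank ∂_0 = 0, rank ∂_1 = 9 ⇒ b_0 = 10 − 0 − 9 = 1; all invariant factors of ∂_1 are 1 so no torsion. So H_0 ≅ Z.
rank ∂_1 = 9, rank ∂_2 = 20 ⇒ b_1 = 30 − 9 − 20 = 1; ∂_2 has invariant factor(s) [2] giving torsion. So H_1 ≅ Z ⊕ Z/2.
rank ∂_2 = 20, rank ∂_3 = 0 ⇒ b_2 = 20 − 20 − 0 = 0. So H_2 ≅ 0.

b_0 = 1, b_1 = 1, b_2 = 0.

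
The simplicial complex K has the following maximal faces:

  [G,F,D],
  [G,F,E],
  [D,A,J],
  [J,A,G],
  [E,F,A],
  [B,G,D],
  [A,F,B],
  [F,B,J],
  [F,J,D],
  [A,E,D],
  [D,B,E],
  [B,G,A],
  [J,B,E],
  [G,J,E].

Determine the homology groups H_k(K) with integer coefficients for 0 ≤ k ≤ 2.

H_0 ≅ Z,  H_1 ≅ Z^2,  H_2 ≅ Z.

K has 7 vertices, 21 edges, 14 triangles.
rank ∂_0 = 0, rank ∂_1 = 6 ⇒ b_0 = 7 − 0 − 6 = 1; all invariant factors of ∂_1 are 1 so no torsion. So H_0 = Z.
rank ∂_1 = 6, rank ∂_2 = 13 ⇒ b_1 = 21 − 6 − 13 = 2; all invariant factors of ∂_2 are 1 so no torsion. So H_1 = Z^2.
rank ∂_2 = 13, rank ∂_3 = 0 ⇒ b_2 = 14 − 13 − 0 = 1. So H_2 = Z.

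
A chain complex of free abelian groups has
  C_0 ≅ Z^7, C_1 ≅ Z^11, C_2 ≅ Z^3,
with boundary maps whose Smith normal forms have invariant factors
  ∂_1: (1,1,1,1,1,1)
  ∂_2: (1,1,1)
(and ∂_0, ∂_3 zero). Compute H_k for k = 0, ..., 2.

H_0 ≅ Z,  H_1 ≅ Z^2,  H_2 = 0.

H_0: b_0 = 7 − 0 − 6 = 1; torsion from ∂_1 factors > 1: none. So H_0 ≅ Z.
H_1: b_1 = 11 − 6 − 3 = 2; torsion from ∂_2 factors > 1: none. So H_1 ≅ Z^2.
H_2: b_2 = 3 − 3 − 0 = 0; torsion from ∂_3 factors > 1: none. So H_2 ≅ 0.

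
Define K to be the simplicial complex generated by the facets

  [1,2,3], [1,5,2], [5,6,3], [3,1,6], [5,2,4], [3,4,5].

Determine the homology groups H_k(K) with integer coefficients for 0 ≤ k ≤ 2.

K has 6 vertices, 12 edges, 6 triangles.
rank ∂_0 = 0, rank ∂_1 = 5 ⇒ b_0 = 6 − 0 − 5 = 1; all invariant factors of ∂_1 are 1 so no torsion. So H_0 = Z.
rank ∂_1 = 5, rank ∂_2 = 6 ⇒ b_1 = 12 − 5 − 6 = 1; all invariant factors of ∂_2 are 1 so no torsion. So H_1 = Z.
rank ∂_2 = 6, rank ∂_3 = 0 ⇒ b_2 = 6 − 6 − 0 = 0. So H_2 = 0.

H_0 = Z,  H_1 = Z,  H_2 = 0.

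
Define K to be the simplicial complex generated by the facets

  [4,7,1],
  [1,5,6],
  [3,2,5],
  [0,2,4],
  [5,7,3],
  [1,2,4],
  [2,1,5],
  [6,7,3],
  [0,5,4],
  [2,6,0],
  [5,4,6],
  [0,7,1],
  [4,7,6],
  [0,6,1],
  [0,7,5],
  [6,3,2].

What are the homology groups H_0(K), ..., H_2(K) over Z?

Fix the vertex order 0 < 1 < 2 < 3 < 4 < 5 < 6 < 7 and write every simplex with vertices in increasing order. Then dim K = 2 and the simplices of K are:

  0-simplices (8): [0], [1], [2], [3], [4], [5], [6], [7]
  1-simplices (24): (24 of them)
  2-simplices (16): [0,1,6], [0,1,7], [0,2,4], [0,2,6], [0,4,5], [0,5,7], [1,2,4], [1,2,5], [1,4,7], [1,5,6], [2,3,5], [2,3,6], [3,5,7], [3,6,7], [4,5,6], [4,6,7]

so the chain groups are C_0 ≅ Z^8, C_1 ≅ Z^24, C_2 ≅ Z^16.

Boundary ∂_1: C_1 → C_0 sends each edge [p,q] (with p < q) to q − p.
The resulting 8×24 matrix has rank 7, and its Smith normal form has invariant factors (1,1,1,1,1,1,1).

∂_2: C_2 → C_1 maps a triangle to the signed sum of its edges. For instance
  ∂[1,2,5] = [2,5] − [1,5] + [1,2],
  ∂[1,2,4] = [2,4] − [1,4] + [1,2].
This gives a 24×16 integer matrix of rank 15; reducing to Smith normal form yields diagonal entries (1,1,1,1,1,1,1,1,1,1,1,1,1,1,1).

Reading off H_k = ker ∂_k / im ∂_{k+1}:

  H_0: rank C_0 − rank ∂_1 = 8 − 7 = 1, and the invariant factors of ∂_1 are all 1, so H_0 = Z.
  H_1: rank ker ∂_1 − rank ∂_2 = (24 − 7) − 15 = 2, and the invariant factors of ∂_2 are all 1, so H_1 = Z^2.
  H_2: rank ker ∂_2 − rank ∂_3 = (16 − 15) − 0 = 1, and there is no ∂_3, so H_2 = Z.

H_0 = Z,  H_1 = Z^2,  H_2 = Z.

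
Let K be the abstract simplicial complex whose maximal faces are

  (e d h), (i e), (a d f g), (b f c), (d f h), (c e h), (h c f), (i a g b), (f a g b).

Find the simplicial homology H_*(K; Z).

H_0 ≅ Z,  H_1 ≅ Z,  H_2 = 0,  H_3 = 0.

Take the total order a < b < c < d < e < f < g < h < i on the vertex set. Then K (dimension 3) consists of the simplices:

  0-simplices (9): a, b, c, d, e, f, g, h, i
  1-simplices (21): ab, ad, af, ag, ai, bc, bf, bg, bi, ce, cf, ch, de, df, dg, dh, eh, ei, fg, fh, gi
  2-simplices (15): abf, abg, abi, adf, adg, afg, agi, bcf, bfg, bgi, ceh, cfh, deh, dfg, dfh
  3-simplices (3): abfg, abgi, adfg

giving chain groups C_0 ≅ Z^9, C_1 ≅ Z^21, C_2 ≅ Z^15, C_3 ≅ Z^3.

The boundary map ∂_1: C_1 → C_0 is given by ∂[p,q] = [q] − [p].
This gives a 9×21 integer matrix of rank 8; reducing to Smith normal form yields diagonal entries (1,1,1,1,1,1,1,1).

Boundary ∂_2: C_2 → C_1 sends each 2-simplex [p,q,r] to [q,r] − [p,r] + [p,q]. For instance
  ∂bfg = fg − bg + bf,
  ∂abg = bg − ag + ab.
As a 21×15 matrix over Z this has rank 12, with invariant factors (1,1,1,1,1,1,1,1,1,1,1,1).

Boundary ∂_3: C_3 → C_2 sends each 3-simplex σ to the alternating sum Σ_i (−1)^i (σ with its i-th vertex removed). For instance
  ∂abfg = bfg − afg + abg − abf,
  ∂abgi = bgi − agi + abi − abg.
As a 15×3 matrix over Z this has rank 3, with invariant factors (1,1,1).

From H_k ≅ ker(∂_k) / im(∂_{k+1}) we obtain:

  H_0: rank C_0 − rank ∂_1 = 9 − 8 = 1, and the invariant factors of ∂_1 are all 1, so H_0 = Z.
  H_1: rank ker ∂_1 − rank ∂_2 = (21 − 8) − 12 = 1, and the invariant factors of ∂_2 are all 1, so H_1 = Z.
  H_2: rank ker ∂_2 − rank ∂_3 = (15 − 12) − 3 = 0, and the invariant factors of ∂_3 are all 1, so H_2 = 0.
  H_3: rank ker ∂_3 − rank ∂_4 = (3 − 3) − 0 = 0, and there is no ∂_4, so H_3 = 0.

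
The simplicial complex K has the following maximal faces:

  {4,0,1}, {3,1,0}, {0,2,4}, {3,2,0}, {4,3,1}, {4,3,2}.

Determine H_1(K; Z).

Order the vertices as 0 < 1 < 2 < 3 < 4. Listing each simplex with vertices in this order, K has dimension 2 with simplices:

  0-simplices (5): [0], [1], [2], [3], [4]
  1-simplices (9): [0,1], [0,2], [0,3], [0,4], [1,3], [1,4], [2,3], [2,4], [3,4]
  2-simplices (6): [0,1,3], [0,1,4], [0,2,3], [0,2,4], [1,3,4], [2,3,4]

Hence C_0 ≅ Z^5, C_1 ≅ Z^9, C_2 ≅ Z^6.

Boundary ∂_1: C_1 → C_0 is given by ∂[p,q] = [q] − [p].
This gives a 5×9 integer matrix of rank 4; reducing to Smith normal form yields diagonal entries (1,1,1,1).

Boundary ∂_2: C_2 → C_1 maps a triangle to the signed sum of its edges. For instance
  ∂[0,1,4] = [1,4] − [0,4] + [0,1],
  ∂[0,1,3] = [1,3] − [0,3] + [0,1].
As a 9×6 matrix over Z this has rank 5, with invariant factors (1,1,1,1,1).

From H_k ≅ ker(∂_k) / im(∂_{k+1}) we obtain:

  H_1: rank ker ∂_1 − rank ∂_2 = (9 − 4) − 5 = 0, and the invariant factors of ∂_2 are all 1, so H_1 ≅ 0.

(K is a triangulation of the 2-sphere S^2.)

H_1 = 0.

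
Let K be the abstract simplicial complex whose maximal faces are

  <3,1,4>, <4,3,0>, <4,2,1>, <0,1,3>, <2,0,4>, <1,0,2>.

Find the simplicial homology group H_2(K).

Fix the vertex order 0 < 1 < 2 < 3 < 4 and write every simplex with vertices in increasing order. Then dim K = 2 and the simplices of K are:

  0-simplices (5): [0], [1], [2], [3], [4]
  1-simplices (9): [0,1], [0,2], [0,3], [0,4], [1,2], [1,3], [1,4], [2,4], [3,4]
  2-simplices (6): [0,1,2], [0,1,3], [0,2,4], [0,3,4], [1,2,4], [1,3,4]

Hence C_0 ≅ Z^5, C_1 ≅ Z^9, C_2 ≅ Z^6.

The boundary map ∂_1: C_1 → C_0 is given by ∂[p,q] = [q] − [p]. For instance
  ∂[1,2] = [2] − [1].
As a 5×9 matrix over Z this has rank 4, with invariant factors (1,1,1,1).

The boundary map ∂_2: C_2 → C_1 maps a triangle to the signed sum of its edges. For instance
  ∂[1,2,4] = [2,4] − [1,4] + [1,2],
  ∂[0,1,2] = [1,2] − [0,2] + [0,1].
The resulting 9×6 matrix has rank 5, and its Smith normal form has invariant factors (1,1,1,1,1).

Computing H_k = (kernel of ∂_k) / (image of ∂_{k+1}):

  H_2: rank ker ∂_2 − rank ∂_3 = (6 − 5) − 0 = 1, and there is no ∂_3, so H_2 ≅ Z.

(K is a triangulation of the 2-sphere S^2.)

H_2 = Z.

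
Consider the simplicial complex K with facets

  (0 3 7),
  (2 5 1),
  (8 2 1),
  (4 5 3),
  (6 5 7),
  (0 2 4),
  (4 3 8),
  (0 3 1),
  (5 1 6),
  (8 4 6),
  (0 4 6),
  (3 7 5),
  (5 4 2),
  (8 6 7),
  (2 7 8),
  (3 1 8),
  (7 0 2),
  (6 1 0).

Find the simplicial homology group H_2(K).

H_2 ≅ Z.

K has 9 vertices, 27 edges, 18 triangles.
rank ∂_2 = 17, rank ∂_3 = 0 ⇒ b_2 = 18 − 17 − 0 = 1. So H_2 ≅ Z.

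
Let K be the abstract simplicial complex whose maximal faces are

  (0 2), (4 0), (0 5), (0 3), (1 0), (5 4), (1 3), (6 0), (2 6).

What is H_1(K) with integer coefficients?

We work with the vertex ordering 0 < 1 < 2 < 3 < 4 < 5 < 6. The simplices of K, each written with vertices in increasing order, are:

  0-simplices (7): [0], [1], [2], [3], [4], [5], [6]
  1-simplices (9): [0,1], [0,2], [0,3], [0,4], [0,5], [0,6], [1,3], [2,6], [4,5]

giving chain groups C_0 ≅ Z^7, C_1 ≅ Z^9.

The boundary map ∂_1: C_1 → C_0 maps an edge to its endpoints' difference, ∂[p,q] = q − p. For instance
  ∂[0,3] = [3] − [0].
As a 7×9 matrix over Z this has rank 6, with invariant factors (1,1,1,1,1,1).

From H_k ≅ ker(∂_k) / im(∂_{k+1}) we obtain:

  H_1: rank ker ∂_1 − rank ∂_2 = (9 − 6) − 0 = 3, and there is no ∂_2, so H_1 = Z^3.

H_1 = Z^3.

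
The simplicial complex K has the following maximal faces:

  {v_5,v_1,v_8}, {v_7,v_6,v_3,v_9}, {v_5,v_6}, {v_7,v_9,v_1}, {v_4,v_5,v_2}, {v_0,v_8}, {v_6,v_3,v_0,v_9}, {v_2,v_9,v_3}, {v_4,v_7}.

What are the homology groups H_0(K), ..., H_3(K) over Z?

We work with the vertex ordering v_0 < v_1 < v_2 < v_3 < v_4 < v_5 < v_6 < v_7 < v_8 < v_9. The simplices of K, each written with vertices in increasing order, are:

  0-simplices (10): [v_0], [v_1], [v_2], [v_3], [v_4], [v_5], [v_6], [v_7], [v_8], [v_9]
  1-simplices (22): (22 of them)
  2-simplices (11): (11 of them)
  3-simplices (2): [v_0,v_3,v_6,v_9], [v_3,v_6,v_7,v_9]

so the chain groups are C_0 ≅ Z^10, C_1 ≅ Z^22, C_2 ≅ Z^11, C_3 ≅ Z^2.

The boundary map ∂_1: C_1 → C_0 maps an edge to its endpoints' difference, ∂[p,q] = q − p. For instance
  ∂[v_1,v_9] = [v_9] − [v_1].
This gives a 10×22 integer matrix of rank 9; reducing to Smith normal form yields diagonal entries (1,1,1,1,1,1,1,1,1).

∂_2: C_2 → C_1 acts by ∂[p,q,r] = [q,r] − [p,r] + [p,q]. For instance
  ∂[v_0,v_3,v_9] = [v_3,v_9] − [v_0,v_9] + [v_0,v_3],
  ∂[v_3,v_6,v_7] = [v_6,v_7] − [v_3,v_7] + [v_3,v_6].
As a 22×11 matrix over Z this has rank 9, with invariant factors (1,1,1,1,1,1,1,1,1).

Boundary ∂_3: C_3 → C_2 sends each 3-simplex σ to the alternating sum Σ_i (−1)^i (σ with its i-th vertex removed). For instance
  ∂[v_3,v_6,v_7,v_9] = [v_6,v_7,v_9] − [v_3,v_7,v_9] + [v_3,v_6,v_9] − [v_3,v_6,v_7],
  ∂[v_0,v_3,v_6,v_9] = [v_3,v_6,v_9] − [v_0,v_6,v_9] + [v_0,v_3,v_9] − [v_0,v_3,v_6].
The 11×2 boundary matrix has rank 2 and Smith normal form diag(1,1).

Now H_k = ker ∂_k / im ∂_{k+1}, so:

  H_0: rank C_0 − rank ∂_1 = 10 − 9 = 1, and the invariant factors of ∂_1 are all 1, so H_0 = Z.
  H_1: rank ker ∂_1 − rank ∂_2 = (22 − 9) − 9 = 4, and the invariant factors of ∂_2 are all 1, so H_1 = Z^4.
  H_2: rank ker ∂_2 − rank ∂_3 = (11 − 9) − 2 = 0, and the invariant factors of ∂_3 are all 1, so H_2 = 0.
  H_3: rank ker ∂_3 − rank ∂_4 = (2 − 2) − 0 = 0, and there is no ∂_4, so H_3 = 0.

As a check, the Euler characteristic is 10 − 22 + 11 − 2 = -3, which agrees with 1 − 4 + 0 − 0 = -3.

H_0 ≅ Z,  H_1 ≅ Z^4,  H_2 = 0,  H_3 = 0.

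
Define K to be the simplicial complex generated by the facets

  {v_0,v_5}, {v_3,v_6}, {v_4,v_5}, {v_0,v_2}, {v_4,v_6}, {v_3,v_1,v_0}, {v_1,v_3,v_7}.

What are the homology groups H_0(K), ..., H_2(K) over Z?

We work with the vertex ordering v_0 < v_1 < v_2 < v_3 < v_4 < v_5 < v_6 < v_7. The simplices of K, each written with vertices in increasing order, are:

  0-simplices (8): [v_0], [v_1], [v_2], [v_3], [v_4], [v_5], [v_6], [v_7]
  1-simplices (10): [v_0,v_1], [v_0,v_2], [v_0,v_3], [v_0,v_5], [v_1,v_3], [v_1,v_7], [v_3,v_6], [v_3,v_7], [v_4,v_5], [v_4,v_6]
  2-simplices (2): [v_0,v_1,v_3], [v_1,v_3,v_7]

so the chain groups are C_0 ≅ Z^8, C_1 ≅ Z^10, C_2 ≅ Z^2.

Boundary ∂_1: C_1 → C_0 sends each edge [p,q] (with p < q) to q − p. For instance
  ∂[v_0,v_3] = [v_3] − [v_0].
The 8×10 boundary matrix has rank 7 and Smith normal form diag(1,1,1,1,1,1,1).

∂_2: C_2 → C_1 sends each 2-simplex [p,q,r] to [q,r] − [p,r] + [p,q]. For instance
  ∂[v_1,v_3,v_7] = [v_3,v_7] − [v_1,v_7] + [v_1,v_3],
  ∂[v_0,v_1,v_3] = [v_1,v_3] − [v_0,v_3] + [v_0,v_1].
This gives a 10×2 integer matrix of rank 2; reducing to Smith normal form yields diagonal entries (1,1).

From H_k ≅ ker(∂_k) / im(∂_{k+1}) we obtain:

  H_0: rank C_0 − rank ∂_1 = 8 − 7 = 1, and the invariant factors of ∂_1 are all 1, so H_0 ≅ Z.
  H_1: rank ker ∂_1 − rank ∂_2 = (10 − 7) − 2 = 1, and the invariant factors of ∂_2 are all 1, so H_1 ≅ Z.
  H_2: rank ker ∂_2 − rank ∂_3 = (2 − 2) − 0 = 0, and there is no ∂_3, so H_2 ≅ 0.

H_0 ≅ Z,  H_1 ≅ Z,  H_2 = 0.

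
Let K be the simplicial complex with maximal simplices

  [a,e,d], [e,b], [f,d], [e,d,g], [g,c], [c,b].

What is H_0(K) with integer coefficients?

Fix the vertex order a < b < c < d < e < f < g and write every simplex with vertices in increasing order. Then dim K = 2 and the simplices of K are:

  0-simplices (7): a, b, c, d, e, f, g
  1-simplices (9): ad, ae, bc, be, cg, de, df, dg, eg
  2-simplices (2): ade, deg

Hence C_0 ≅ Z^7, C_1 ≅ Z^9, C_2 ≅ Z^2.

The boundary map ∂_1: C_1 → C_0 sends each edge [p,q] (with p < q) to q − p. For instance
  ∂be = e − b.
As a 7×9 matrix over Z this has rank 6, with invariant factors (1,1,1,1,1,1).

The boundary map ∂_2: C_2 → C_1 sends each 2-simplex [p,q,r] to [q,r] − [p,r] + [p,q]. For instance
  ∂deg = eg − dg + de,
  ∂ade = de − ae + ad.
This gives a 9×2 integer matrix of rank 2; reducing to Smith normal form yields diagonal entries (1,1).

Computing H_k = (kernel of ∂_k) / (image of ∂_{k+1}):

  H_0: rank C_0 − rank ∂_1 = 7 − 6 = 1, and the invariant factors of ∂_1 are all 1, so H_0 ≅ Z.

H_0 = Z.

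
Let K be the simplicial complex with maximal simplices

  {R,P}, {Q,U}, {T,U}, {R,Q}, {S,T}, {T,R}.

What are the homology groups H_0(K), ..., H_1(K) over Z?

H_0 ≅ Z,  H_1 ≅ Z.

K has 6 vertices, 6 edges.
rank ∂_0 = 0, rank ∂_1 = 5 ⇒ b_0 = 6 − 0 − 5 = 1; all invariant factors of ∂_1 are 1 so no torsion. So H_0 ≅ Z.
rank ∂_1 = 5, rank ∂_2 = 0 ⇒ b_1 = 6 − 5 − 0 = 1. So H_1 ≅ Z.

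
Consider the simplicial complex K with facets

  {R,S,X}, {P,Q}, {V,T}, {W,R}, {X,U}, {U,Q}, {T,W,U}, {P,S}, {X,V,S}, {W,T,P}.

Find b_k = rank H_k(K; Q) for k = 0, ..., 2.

Take the total order P < Q < R < S < T < U < V < W < X on the vertex set. Then K (dimension 2) consists of the simplices:

  0-simplices (9): P, Q, R, S, T, U, V, W, X
  1-simplices (16): PQ, PS, PT, PW, QU, RS, RW, RX, SV, SX, TU, TV, TW, UW, UX, VX
  2-simplices (4): PTW, RSX, SVX, TUW

Hence C_0 ≅ Z^9, C_1 ≅ Z^16, C_2 ≅ Z^4.

The boundary map ∂_1: C_1 → C_0 is given by ∂[p,q] = [q] − [p]. For instance
  ∂PS = S − P.
As a 9×16 matrix over Z this has rank 8, with invariant factors (1,1,1,1,1,1,1,1).

∂_2: C_2 → C_1 acts by ∂[p,q,r] = [q,r] − [p,r] + [p,q]. For instance
  ∂TUW = UW − TW + TU,
  ∂PTW = TW − PW + PT.
The resulting 16×4 matrix has rank 4, and its Smith normal form has invariant factors (1,1,1,1).

Now H_k = ker ∂_k / im ∂_{k+1}, so:

  H_0: rank C_0 − rank ∂_1 = 9 − 8 = 1, and the invariant factors of ∂_1 are all 1, so H_0 = Z.
  H_1: rank ker ∂_1 − rank ∂_2 = (16 − 8) − 4 = 4, and the invariant factors of ∂_2 are all 1, so H_1 = Z^4.
  H_2: rank ker ∂_2 − rank ∂_3 = (4 − 4) − 0 = 0, and there is no ∂_3, so H_2 = 0.

As a check, the Euler characteristic is 9 − 16 + 4 = -3, which agrees with 1 − 4 + 0 = -3.

Hence the Betti numbers are b_0 = 1, b_1 = 4, b_2 = 0.

b_0 = 1, b_1 = 4, b_2 = 0.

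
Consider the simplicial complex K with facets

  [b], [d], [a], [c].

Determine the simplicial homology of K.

Take the total order a < b < c < d on the vertex set. Then K (dimension 0) consists of the simplices:

  0-simplices (4): a, b, c, d

giving chain groups C_0 ≅ Z^4.

Now H_k = ker ∂_k / im ∂_{k+1}, so:

  H_0: rank C_0 − rank ∂_1 = 4 − 0 = 4, and there is no ∂_1, so H_0 ≅ Z^4.

H_0 = Z^4.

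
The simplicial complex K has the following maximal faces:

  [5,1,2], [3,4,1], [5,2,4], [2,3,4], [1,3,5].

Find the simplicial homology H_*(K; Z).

H_0 = Z,  H_1 = Z,  H_2 = 0.

Order the vertices as 1 < 2 < 3 < 4 < 5. Listing each simplex with vertices in this order, K has dimension 2 with simplices:

  0-simplices (5): [1], [2], [3], [4], [5]
  1-simplices (10): [1,2], [1,3], [1,4], [1,5], [2,3], [2,4], [2,5], [3,4], [3,5], [4,5]
  2-simplices (5): [1,2,5], [1,3,4], [1,3,5], [2,3,4], [2,4,5]

so the chain groups are C_0 ≅ Z^5, C_1 ≅ Z^10, C_2 ≅ Z^5.

Boundary ∂_1: C_1 → C_0 sends each edge [p,q] (with p < q) to q − p. For instance
  ∂[1,2] = [2] − [1].
As a 5×10 matrix over Z this has rank 4, with invariant factors (1,1,1,1).

Boundary ∂_2: C_2 → C_1 acts by ∂[p,q,r] = [q,r] − [p,r] + [p,q]. For instance
  ∂[1,3,5] = [3,5] − [1,5] + [1,3],
  ∂[2,3,4] = [3,4] − [2,4] + [2,3].
The 10×5 boundary matrix has rank 5 and Smith normal form diag(1,1,1,1,1).

From H_k ≅ ker(∂_k) / im(∂_{k+1}) we obtain:

  H_0: rank C_0 − rank ∂_1 = 5 − 4 = 1, and the invariant factors of ∂_1 are all 1, so H_0 ≅ Z.
  H_1: rank ker ∂_1 − rank ∂_2 = (10 − 4) − 5 = 1, and the invariant factors of ∂_2 are all 1, so H_1 ≅ Z.
  H_2: rank ker ∂_2 − rank ∂_3 = (5 − 5) − 0 = 0, and there is no ∂_3, so H_2 ≅ 0.

As a check, the Euler characteristic is 5 − 10 + 5 = 0, which agrees with 1 − 1 + 0 = 0.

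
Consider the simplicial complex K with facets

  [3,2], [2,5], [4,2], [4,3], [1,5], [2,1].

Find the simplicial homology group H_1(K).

H_1 = Z^2.

Order the vertices as 1 < 2 < 3 < 4 < 5. Listing each simplex with vertices in this order, K has dimension 1 with simplices:

  0-simplices (5): [1], [2], [3], [4], [5]
  1-simplices (6): [1,2], [1,5], [2,3], [2,4], [2,5], [3,4]

Hence C_0 ≅ Z^5, C_1 ≅ Z^6.

Boundary ∂_1: C_1 → C_0 sends each edge [p,q] (with p < q) to q − p.
The 5×6 boundary matrix has rank 4 and Smith normal form diag(1,1,1,1).

Reading off H_k = ker ∂_k / im ∂_{k+1}:

  H_1: rank ker ∂_1 − rank ∂_2 = (6 − 4) − 0 = 2, and there is no ∂_2, so H_1 = Z^2.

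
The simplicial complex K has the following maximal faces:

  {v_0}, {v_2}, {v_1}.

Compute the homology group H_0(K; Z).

K has 3 vertices.
rank ∂_0 = 0, rank ∂_1 = 0 ⇒ b_0 = 3 − 0 − 0 = 3. So H_0 = Z^3.

H_0 ≅ Z^3.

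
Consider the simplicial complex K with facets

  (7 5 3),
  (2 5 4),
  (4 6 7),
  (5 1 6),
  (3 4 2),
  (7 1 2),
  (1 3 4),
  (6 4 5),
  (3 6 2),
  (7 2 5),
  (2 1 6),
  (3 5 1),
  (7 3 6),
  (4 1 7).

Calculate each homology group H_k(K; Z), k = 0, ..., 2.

Order the vertices as 1 < 2 < 3 < 4 < 5 < 6 < 7. Listing each simplex with vertices in this order, K has dimension 2 with simplices:

  0-simplices (7): [1], [2], [3], [4], [5], [6], [7]
  1-simplices (21): [1,2], [1,3], [1,4], [1,5], [1,6], [1,7], [2,3], [2,4], [2,5], [2,6], [2,7], [3,4], [3,5], [3,6], [3,7], [4,5], [4,6], [4,7], [5,6], [5,7], [6,7]
  2-simplices (14): [1,2,6], [1,2,7], [1,3,4], [1,3,5], [1,4,7], [1,5,6], [2,3,4], [2,3,6], [2,4,5], [2,5,7], [3,5,7], [3,6,7], [4,5,6], [4,6,7]

giving chain groups C_0 ≅ Z^7, C_1 ≅ Z^21, C_2 ≅ Z^14.

Boundary ∂_1: C_1 → C_0 sends each edge [p,q] (with p < q) to q − p.
As a 7×21 matrix over Z this has rank 6, with invariant factors (1,1,1,1,1,1).

The boundary map ∂_2: C_2 → C_1 acts by ∂[p,q,r] = [q,r] − [p,r] + [p,q]. For instance
  ∂[2,5,7] = [5,7] − [2,7] + [2,5],
  ∂[1,2,6] = [2,6] − [1,6] + [1,2].
This gives a 21×14 integer matrix of rank 13; reducing to Smith normal form yields diagonal entries (1,1,1,1,1,1,1,1,1,1,1,1,1).

Now H_k = ker ∂_k / im ∂_{k+1}, so:

  H_0: rank C_0 − rank ∂_1 = 7 − 6 = 1, and the invariant factors of ∂_1 are all 1, so H_0 ≅ Z.
  H_1: rank ker ∂_1 − rank ∂_2 = (21 − 6) − 13 = 2, and the invariant factors of ∂_2 are all 1, so H_1 ≅ Z^2.
  H_2: rank ker ∂_2 − rank ∂_3 = (14 − 13) − 0 = 1, and there is no ∂_3, so H_2 ≅ Z.

H_0 ≅ Z,  H_1 ≅ Z^2,  H_2 ≅ Z.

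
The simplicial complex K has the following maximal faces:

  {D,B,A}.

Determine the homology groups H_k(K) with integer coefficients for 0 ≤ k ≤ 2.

Take the total order A < B < D on the vertex set. Then K (dimension 2) consists of the simplices:

  0-simplices (3): A, B, D
  1-simplices (3): AB, AD, BD
  2-simplices (1): ABD

giving chain groups C_0 ≅ Z^3, C_1 ≅ Z^3, C_2 ≅ Z^1.

Boundary ∂_1: C_1 → C_0 sends each edge [p,q] (with p < q) to q − p.
The 3×3 boundary matrix has rank 2 and Smith normal form diag(1,1).

Boundary ∂_2: C_2 → C_1 acts by ∂[p,q,r] = [q,r] − [p,r] + [p,q]. For instance
  ∂ABD = BD − AD + AB.
As a 3×1 matrix over Z this has rank 1, with invariant factors (1).

Now H_k = ker ∂_k / im ∂_{k+1}, so:

  H_0: rank C_0 − rank ∂_1 = 3 − 2 = 1, and the invariant factors of ∂_1 are all 1, so H_0 = Z.
  H_1: rank ker ∂_1 − rank ∂_2 = (3 − 2) − 1 = 0, and the invariant factors of ∂_2 are all 1, so H_1 = 0.
  H_2: rank ker ∂_2 − rank ∂_3 = (1 − 1) − 0 = 0, and there is no ∂_3, so H_2 = 0.

As a check, the Euler characteristic is 3 − 3 + 1 = 1, which agrees with 1 − 0 + 0 = 1.
(K is a triangulation of the 2-simplex.)

H_0 = Z,  H_1 = 0,  H_2 = 0.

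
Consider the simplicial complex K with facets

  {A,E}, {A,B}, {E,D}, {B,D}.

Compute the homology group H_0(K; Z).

H_0 = Z.

Order the vertices as A < B < D < E. Listing each simplex with vertices in this order, K has dimension 1 with simplices:

  0-simplices (4): A, B, D, E
  1-simplices (4): AB, AE, BD, DE

so the chain groups are C_0 ≅ Z^4, C_1 ≅ Z^4.

Boundary ∂_1: C_1 → C_0 maps an edge to its endpoints' difference, ∂[p,q] = q − p. For instance
  ∂DE = E − D.
This gives a 4×4 integer matrix of rank 3; reducing to Smith normal form yields diagonal entries (1,1,1).

From H_k ≅ ker(∂_k) / im(∂_{k+1}) we obtain:

  H_0: rank C_0 − rank ∂_1 = 4 − 3 = 1, and the invariant factors of ∂_1 are all 1, so H_0 = Z.

(K is a triangulation of the circle S^1.)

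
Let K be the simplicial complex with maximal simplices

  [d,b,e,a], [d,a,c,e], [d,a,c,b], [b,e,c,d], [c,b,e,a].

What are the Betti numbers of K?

b_0 = 1, b_1 = 0, b_2 = 0, b_3 = 1.

We work with the vertex ordering a < b < c < d < e. The simplices of K, each written with vertices in increasing order, are:

  0-simplices (5): a, b, c, d, e
  1-simplices (10): ab, ac, ad, ae, bc, bd, be, cd, ce, de
  2-simplices (10): abc, abd, abe, acd, ace, ade, bcd, bce, bde, cde
  3-simplices (5): abcd, abce, abde, acde, bcde

giving chain groups C_0 ≅ Z^5, C_1 ≅ Z^10, C_2 ≅ Z^10, C_3 ≅ Z^5.

∂_1: C_1 → C_0 is given by ∂[p,q] = [q] − [p]. For instance
  ∂cd = d − c.
The resulting 5×10 matrix has rank 4, and its Smith normal form has invariant factors (1,1,1,1).

∂_2: C_2 → C_1 acts by ∂[p,q,r] = [q,r] − [p,r] + [p,q]. For instance
  ∂ade = de − ae + ad,
  ∂abc = bc − ac + ab.
The resulting 10×10 matrix has rank 6, and its Smith normal form has invariant factors (1,1,1,1,1,1).

The boundary map ∂_3: C_3 → C_2 sends each 3-simplex σ to the alternating sum Σ_i (−1)^i (σ with its i-th vertex removed). For instance
  ∂acde = cde − ade + ace − acd,
  ∂abce = bce − ace + abe − abc.
The resulting 10×5 matrix has rank 4, and its Smith normal form has invariant factors (1,1,1,1).

Reading off H_k = ker ∂_k / im ∂_{k+1}:

  H_0: rank C_0 − rank ∂_1 = 5 − 4 = 1, and the invariant factors of ∂_1 are all 1, so H_0 ≅ Z.
  H_1: rank ker ∂_1 − rank ∂_2 = (10 − 4) − 6 = 0, and the invariant factors of ∂_2 are all 1, so H_1 ≅ 0.
  H_2: rank ker ∂_2 − rank ∂_3 = (10 − 6) − 4 = 0, and the invariant factors of ∂_3 are all 1, so H_2 ≅ 0.
  H_3: rank ker ∂_3 − rank ∂_4 = (5 − 4) − 0 = 1, and there is no ∂_4, so H_3 ≅ Z.

Hence the Betti numbers are b_0 = 1, b_1 = 0, b_2 = 0, b_3 = 1.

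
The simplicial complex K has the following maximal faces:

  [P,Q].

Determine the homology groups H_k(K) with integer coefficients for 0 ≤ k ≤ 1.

Fix the vertex order P < Q and write every simplex with vertices in increasing order. Then dim K = 1 and the simplices of K are:

  0-simplices (2): P, Q
  1-simplices (1): PQ

Hence C_0 ≅ Z^2, C_1 ≅ Z^1.

The boundary map ∂_1: C_1 → C_0 maps an edge to its endpoints' difference, ∂[p,q] = q − p.
The resulting 2×1 matrix has rank 1, and its Smith normal form has invariant factors (1).

From H_k ≅ ker(∂_k) / im(∂_{k+1}) we obtain:

  H_0: rank C_0 − rank ∂_1 = 2 − 1 = 1, and the invariant factors of ∂_1 are all 1, so H_0 ≅ Z.
  H_1: rank ker ∂_1 − rank ∂_2 = (1 − 1) − 0 = 0, and there is no ∂_2, so H_1 ≅ 0.

(K is a triangulation of the 1-simplex.)

H_0 = Z,  H_1 = 0.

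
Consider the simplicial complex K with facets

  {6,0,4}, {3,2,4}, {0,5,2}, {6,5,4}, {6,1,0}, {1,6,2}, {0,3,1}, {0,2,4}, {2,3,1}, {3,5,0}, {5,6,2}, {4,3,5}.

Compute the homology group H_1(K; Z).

H_1 ≅ Z_2.

Fix the vertex order 0 < 1 < 2 < 3 < 4 < 5 < 6 and write every simplex with vertices in increasing order. Then dim K = 2 and the simplices of K are:

  0-simplices (7): [0], [1], [2], [3], [4], [5], [6]
  1-simplices (18): [0,1], [0,2], [0,3], [0,4], [0,5], [0,6], [1,2], [1,3], [1,6], [2,3], [2,4], [2,5], [2,6], [3,4], [3,5], [4,5], [4,6], [5,6]
  2-simplices (12): [0,1,3], [0,1,6], [0,2,4], [0,2,5], [0,3,5], [0,4,6], [1,2,3], [1,2,6], [2,3,4], [2,5,6], [3,4,5], [4,5,6]

so the chain groups are C_0 ≅ Z^7, C_1 ≅ Z^18, C_2 ≅ Z^12.

The boundary map ∂_1: C_1 → C_0 sends each edge [p,q] (with p < q) to q − p. For instance
  ∂[0,1] = [1] − [0].
As a 7×18 matrix over Z this has rank 6, with invariant factors (1,1,1,1,1,1).

The boundary map ∂_2: C_2 → C_1 sends each 2-simplex [p,q,r] to [q,r] − [p,r] + [p,q]. For instance
  ∂[4,5,6] = [5,6] − [4,6] + [4,5],
  ∂[0,2,5] = [2,5] − [0,5] + [0,2].
As a 18×12 matrix over Z this has rank 12, with invariant factors (1,1,1,1,1,1,1,1,1,1,1,2).

Now H_k = ker ∂_k / im ∂_{k+1}, so:

  H_1: rank ker ∂_1 − rank ∂_2 = (18 − 6) − 12 = 0, and ∂_2 has invariant factor 2 > 1, so H_1 ≅ Z_2.

(K is a triangulation of the real projective plane RP^2.)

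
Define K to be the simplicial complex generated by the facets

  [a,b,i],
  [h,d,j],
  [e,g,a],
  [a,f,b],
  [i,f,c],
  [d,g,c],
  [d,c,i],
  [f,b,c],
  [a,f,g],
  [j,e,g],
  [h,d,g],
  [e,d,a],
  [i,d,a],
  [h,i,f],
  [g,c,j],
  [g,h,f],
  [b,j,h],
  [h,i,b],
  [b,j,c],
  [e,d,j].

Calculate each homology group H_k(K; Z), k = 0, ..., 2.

H_0 = Z,  H_1 = Z ⊕ Z/2,  H_2 = 0.

K has 10 vertices, 30 edges, 20 triangles.
rank ∂_0 = 0, rank ∂_1 = 9 ⇒ b_0 = 10 − 0 − 9 = 1; all invariant factors of ∂_1 are 1 so no torsion. So H_0 ≅ Z.
rank ∂_1 = 9, rank ∂_2 = 20 ⇒ b_1 = 30 − 9 − 20 = 1; ∂_2 has invariant factor(s) [2] giving torsion. So H_1 ≅ Z ⊕ Z/2.
rank ∂_2 = 20, rank ∂_3 = 0 ⇒ b_2 = 20 − 20 − 0 = 0. So H_2 ≅ 0.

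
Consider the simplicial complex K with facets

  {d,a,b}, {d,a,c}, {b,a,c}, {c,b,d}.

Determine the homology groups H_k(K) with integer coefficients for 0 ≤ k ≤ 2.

H_0 ≅ Z,  H_1 = 0,  H_2 ≅ Z.

We work with the vertex ordering a < b < c < d. The simplices of K, each written with vertices in increasing order, are:

  0-simplices (4): a, b, c, d
  1-simplices (6): ab, ac, ad, bc, bd, cd
  2-simplices (4): abc, abd, acd, bcd

Hence C_0 ≅ Z^4, C_1 ≅ Z^6, C_2 ≅ Z^4.

Boundary ∂_1: C_1 → C_0 sends each edge [p,q] (with p < q) to q − p.
The 4×6 boundary matrix has rank 3 and Smith normal form diag(1,1,1).

Boundary ∂_2: C_2 → C_1 sends each 2-simplex [p,q,r] to [q,r] − [p,r] + [p,q]. For instance
  ∂acd = cd − ad + ac,
  ∂bcd = cd − bd + bc.
The 6×4 boundary matrix has rank 3 and Smith normal form diag(1,1,1).

Computing H_k = (kernel of ∂_k) / (image of ∂_{k+1}):

  H_0: rank C_0 − rank ∂_1 = 4 − 3 = 1, and the invariant factors of ∂_1 are all 1, so H_0 ≅ Z.
  H_1: rank ker ∂_1 − rank ∂_2 = (6 − 3) − 3 = 0, and the invariant factors of ∂_2 are all 1, so H_1 ≅ 0.
  H_2: rank ker ∂_2 − rank ∂_3 = (4 − 3) − 0 = 1, and there is no ∂_3, so H_2 ≅ Z.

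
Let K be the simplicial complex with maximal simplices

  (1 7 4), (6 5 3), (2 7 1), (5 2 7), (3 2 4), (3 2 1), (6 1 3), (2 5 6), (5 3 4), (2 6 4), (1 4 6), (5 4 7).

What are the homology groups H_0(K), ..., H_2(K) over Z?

Fix the vertex order 1 < 2 < 3 < 4 < 5 < 6 < 7 and write every simplex with vertices in increasing order. Then dim K = 2 and the simplices of K are:

  0-simplices (7): [1], [2], [3], [4], [5], [6], [7]
  1-simplices (18): [1,2], [1,3], [1,4], [1,6], [1,7], [2,3], [2,4], [2,5], [2,6], [2,7], [3,4], [3,5], [3,6], [4,5], [4,6], [4,7], [5,6], [5,7]
  2-simplices (12): [1,2,3], [1,2,7], [1,3,6], [1,4,6], [1,4,7], [2,3,4], [2,4,6], [2,5,6], [2,5,7], [3,4,5], [3,5,6], [4,5,7]

so the chain groups are C_0 ≅ Z^7, C_1 ≅ Z^18, C_2 ≅ Z^12.

The boundary map ∂_1: C_1 → C_0 sends each edge [p,q] (with p < q) to q − p. For instance
  ∂[3,4] = [4] − [3].
The resulting 7×18 matrix has rank 6, and its Smith normal form has invariant factors (1,1,1,1,1,1).

Boundary ∂_2: C_2 → C_1 acts by ∂[p,q,r] = [q,r] − [p,r] + [p,q]. For instance
  ∂[2,5,6] = [5,6] − [2,6] + [2,5],
  ∂[2,3,4] = [3,4] − [2,4] + [2,3].
The 18×12 boundary matrix has rank 12 and Smith normal form diag(1,1,1,1,1,1,1,1,1,1,1,2).

From H_k ≅ ker(∂_k) / im(∂_{k+1}) we obtain:

  H_0: rank C_0 − rank ∂_1 = 7 − 6 = 1, and the invariant factors of ∂_1 are all 1, so H_0 ≅ Z.
  H_1: rank ker ∂_1 − rank ∂_2 = (18 − 6) − 12 = 0, and ∂_2 has invariant factor 2 > 1, so H_1 ≅ Z/2Z.
  H_2: rank ker ∂_2 − rank ∂_3 = (12 − 12) − 0 = 0, and there is no ∂_3, so H_2 ≅ 0.

H_0 = Z,  H_1 = Z/2Z,  H_2 = 0.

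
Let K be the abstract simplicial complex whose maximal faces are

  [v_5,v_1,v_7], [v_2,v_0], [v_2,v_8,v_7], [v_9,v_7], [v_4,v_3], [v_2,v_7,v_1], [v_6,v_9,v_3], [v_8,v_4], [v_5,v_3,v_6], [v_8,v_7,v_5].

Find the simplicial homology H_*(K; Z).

H_0 ≅ Z,  H_1 ≅ Z^2,  H_2 = 0.

Order the vertices as v_0 < v_1 < v_2 < v_3 < v_4 < v_5 < v_6 < v_7 < v_8 < v_9. Listing each simplex with vertices in this order, K has dimension 2 with simplices:

  0-simplices (10): [v_0], [v_1], [v_2], [v_3], [v_4], [v_5], [v_6], [v_7], [v_8], [v_9]
  1-simplices (17): (17 of them)
  2-simplices (6): [v_1,v_2,v_7], [v_1,v_5,v_7], [v_2,v_7,v_8], [v_3,v_5,v_6], [v_3,v_6,v_9], [v_5,v_7,v_8]

giving chain groups C_0 ≅ Z^10, C_1 ≅ Z^17, C_2 ≅ Z^6.

∂_1: C_1 → C_0 is given by ∂[p,q] = [q] − [p].
The resulting 10×17 matrix has rank 9, and its Smith normal form has invariant factors (1,1,1,1,1,1,1,1,1).

∂_2: C_2 → C_1 maps a triangle to the signed sum of its edges. For instance
  ∂[v_3,v_6,v_9] = [v_6,v_9] − [v_3,v_9] + [v_3,v_6],
  ∂[v_3,v_5,v_6] = [v_5,v_6] − [v_3,v_6] + [v_3,v_5].
The 17×6 boundary matrix has rank 6 and Smith normal form diag(1,1,1,1,1,1).

From H_k ≅ ker(∂_k) / im(∂_{k+1}) we obtain:

  H_0: rank C_0 − rank ∂_1 = 10 − 9 = 1, and the invariant factors of ∂_1 are all 1, so H_0 = Z.
  H_1: rank ker ∂_1 − rank ∂_2 = (17 − 9) − 6 = 2, and the invariant factors of ∂_2 are all 1, so H_1 = Z^2.
  H_2: rank ker ∂_2 − rank ∂_3 = (6 − 6) − 0 = 0, and there is no ∂_3, so H_2 = 0.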